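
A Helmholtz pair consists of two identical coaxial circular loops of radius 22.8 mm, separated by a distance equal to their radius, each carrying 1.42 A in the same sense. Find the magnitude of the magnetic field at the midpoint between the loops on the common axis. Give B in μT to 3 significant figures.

Each loop contributes B = μ₀IR²/[2(R²+z²)^(3/2)] on the axis, with z measured from that loop.
Loop 1 (z = 0.0114 m): B₁ = 2.80×10⁻⁵ T. Loop 2 (z = 0.0114 m): B₂ = 2.80×10⁻⁵ T.
The fields add: B = B₁ + B₂ = 5.60×10⁻⁵ T.

B ≈ 56.0 μT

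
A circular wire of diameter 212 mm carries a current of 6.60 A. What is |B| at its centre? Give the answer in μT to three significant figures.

B ≈ 39.1 μT

At the centre of a circular loop the Biot–Savart law gives B = μ₀I/(2R) (so R = 0.106 m).
B = (4π×10⁻⁷ × 6.60) / (2 × 0.106) = 3.91×10⁻⁵ T.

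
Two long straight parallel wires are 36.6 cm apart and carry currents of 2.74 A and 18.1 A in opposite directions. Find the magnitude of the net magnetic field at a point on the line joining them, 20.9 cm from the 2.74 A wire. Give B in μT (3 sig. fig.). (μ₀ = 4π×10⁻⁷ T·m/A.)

Each long wire gives B = μ₀I/(2πd). Distances are d₁ = 0.209 m and d₂ = 0.157 m.
B₁ = 2.62×10⁻⁶ T, B₂ = 2.31×10⁻⁵ T.
Between antiparallel currents both contributions point the same way, so they add. B = B₁ + B₂ = 2.62×10⁻⁶ + 2.31×10⁻⁵ = 2.57×10⁻⁵ T.

B ≈ 25.7 μT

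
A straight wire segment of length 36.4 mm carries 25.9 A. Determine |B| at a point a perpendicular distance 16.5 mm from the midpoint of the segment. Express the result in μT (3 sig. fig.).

For a finite straight segment, B = (μ₀I/4πd)(sinθ₁ + sinθ₂), where θ₁, θ₂ are the angles from the perpendicular to each end.
The perpendicular from the point meets the wire at its midpoint, so each end is L/2 = 0.0182 m away along the wire.
sinθ₁ = 0.0182/√(0.0182²+0.0165²) = 0.7409; sinθ₂ = 0.0182/√(0.0182²+0.0165²) = 0.7409.
B = (4π×10⁻⁷ × 25.9) / (4π × 0.0165) × (0.7409 + 0.7409) = 2.33×10⁻⁴ T.

B ≈ 233 μT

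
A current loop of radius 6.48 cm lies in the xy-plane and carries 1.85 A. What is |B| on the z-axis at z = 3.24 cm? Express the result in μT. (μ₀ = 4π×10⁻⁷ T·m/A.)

On the axis of a circular loop, B = μ₀IR² / [2(R²+z²)^(3/2)].
R² + z² = (0.0648)² + (0.0324)² = 0.005249 m², and (R²+z²)^(3/2) = 3.80×10⁻⁴ m³.
B = (4π×10⁻⁷ × 1.85 × 0.004199) / (2 × 3.80×10⁻⁴) = 1.28×10⁻⁵ T.

B ≈ 12.8 μT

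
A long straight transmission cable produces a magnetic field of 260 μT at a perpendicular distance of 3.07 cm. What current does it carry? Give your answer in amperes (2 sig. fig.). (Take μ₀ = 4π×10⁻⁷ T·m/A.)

I ≈ 40 A

For a long straight wire B = μ₀I/(2πd), so I = 2πdB/μ₀.
I = 2π × 0.0307 × 2.60×10⁻⁴ / (4π×10⁻⁷) = 39.9 A.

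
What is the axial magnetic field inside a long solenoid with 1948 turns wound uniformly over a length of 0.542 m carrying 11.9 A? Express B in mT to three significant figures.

B ≈ 53.7 mT

Inside a long solenoid, B = μ₀nI with n = 3594 turns/m.
B = 4π×10⁻⁷ × 3594 × 11.9 = 5.37×10⁻² T.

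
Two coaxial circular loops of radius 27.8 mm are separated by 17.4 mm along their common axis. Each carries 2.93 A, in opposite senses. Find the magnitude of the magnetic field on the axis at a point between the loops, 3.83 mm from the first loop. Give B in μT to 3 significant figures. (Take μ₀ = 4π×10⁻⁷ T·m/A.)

Each loop contributes B = μ₀IR²/[2(R²+z²)^(3/2)] on the axis, with z measured from that loop.
Loop 1 (z = 0.00383 m): B₁ = 6.44×10⁻⁵ T. Loop 2 (z = 0.01357 m): B₂ = 4.81×10⁻⁵ T.
The fields oppose: B = |B₁ − B₂| = 1.63×10⁻⁵ T.

B ≈ 16.3 μT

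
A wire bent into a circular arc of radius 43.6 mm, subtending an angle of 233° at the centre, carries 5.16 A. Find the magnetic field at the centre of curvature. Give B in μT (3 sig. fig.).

B ≈ 48.1 μT

The Biot–Savart field of a circular arc at its centre is B = μ₀Iφ/(4πR), with φ = 4.067 rad.
B = (4π×10⁻⁷ × 5.16 × 4.067) / (4π × 0.0436) = 4.81×10⁻⁵ T.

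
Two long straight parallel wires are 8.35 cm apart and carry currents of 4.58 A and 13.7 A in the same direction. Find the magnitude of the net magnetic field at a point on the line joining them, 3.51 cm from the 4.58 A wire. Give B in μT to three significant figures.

Each long wire gives B = μ₀I/(2πd). Distances are d₁ = 0.0351 m and d₂ = 0.0484 m.
B₁ = 2.61×10⁻⁵ T, B₂ = 5.66×10⁻⁵ T.
Between parallel currents the two contributions point in opposite directions, so they subtract. B = |B₁ − B₂| = |2.61×10⁻⁵ − 5.66×10⁻⁵| = 3.05×10⁻⁵ T.

B ≈ 30.5 μT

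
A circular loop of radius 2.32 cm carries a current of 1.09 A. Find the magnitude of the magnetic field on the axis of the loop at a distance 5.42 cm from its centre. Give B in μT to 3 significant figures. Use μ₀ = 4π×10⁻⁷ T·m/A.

On the axis of a circular loop, B = μ₀IR² / [2(R²+z²)^(3/2)].
R² + z² = (0.0232)² + (0.0542)² = 0.003476 m², and (R²+z²)^(3/2) = 2.05×10⁻⁴ m³.
B = (4π×10⁻⁷ × 1.09 × 0.0005382) / (2 × 2.05×10⁻⁴) = 1.80×10⁻⁶ T.

B ≈ 1.80 μT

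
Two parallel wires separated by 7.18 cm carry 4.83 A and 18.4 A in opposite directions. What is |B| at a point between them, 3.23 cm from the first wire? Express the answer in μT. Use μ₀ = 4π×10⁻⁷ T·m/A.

Each long wire gives B = μ₀I/(2πd). Distances are d₁ = 0.0323 m and d₂ = 0.0395 m.
B₁ = 2.99×10⁻⁵ T, B₂ = 9.32×10⁻⁵ T.
Between antiparallel currents both contributions point the same way, so they add. B = B₁ + B₂ = 2.99×10⁻⁵ + 9.32×10⁻⁵ = 1.23×10⁻⁴ T.

B ≈ 123 μT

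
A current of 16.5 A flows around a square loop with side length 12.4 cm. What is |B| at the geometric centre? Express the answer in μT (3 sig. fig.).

B ≈ 151 μT

Each side is a finite straight segment at perpendicular distance d = a/(2 tan(π/4)) = 0.062 m from the centre, with end-angles ±π/4.
One side contributes B₁ = (μ₀I/4πd)·2 sin(π/4) = 3.76×10⁻⁵ T.
All 4 sides add in the same direction: B = 4 × 3.76×10⁻⁵ = 1.51×10⁻⁴ T.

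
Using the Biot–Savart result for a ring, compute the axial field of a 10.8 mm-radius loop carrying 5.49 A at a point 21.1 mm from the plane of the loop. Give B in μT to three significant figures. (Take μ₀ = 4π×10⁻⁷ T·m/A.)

B ≈ 30.2 μT

On the axis of a circular loop, B = μ₀IR² / [2(R²+z²)^(3/2)].
R² + z² = (0.0108)² + (0.0211)² = 0.0005619 m², and (R²+z²)^(3/2) = 1.33×10⁻⁵ m³.
B = (4π×10⁻⁷ × 5.49 × 0.0001166) / (2 × 1.33×10⁻⁵) = 3.02×10⁻⁵ T.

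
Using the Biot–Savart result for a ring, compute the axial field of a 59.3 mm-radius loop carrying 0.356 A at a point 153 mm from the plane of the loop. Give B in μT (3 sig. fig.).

On the axis of a circular loop, B = μ₀IR² / [2(R²+z²)^(3/2)].
R² + z² = (0.0593)² + (0.153)² = 0.02693 m², and (R²+z²)^(3/2) = 4.42×10⁻³ m³.
B = (4π×10⁻⁷ × 0.356 × 0.003516) / (2 × 4.42×10⁻³) = 1.78×10⁻⁷ T.

B ≈ 0.178 μT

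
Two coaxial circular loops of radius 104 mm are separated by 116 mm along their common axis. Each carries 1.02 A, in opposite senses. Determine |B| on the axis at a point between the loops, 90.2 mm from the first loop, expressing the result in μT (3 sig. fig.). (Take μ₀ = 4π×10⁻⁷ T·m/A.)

B ≈ 2.98 μT

Each loop contributes B = μ₀IR²/[2(R²+z²)^(3/2)] on the axis, with z measured from that loop.
Loop 1 (z = 0.0902 m): B₁ = 2.66×10⁻⁶ T. Loop 2 (z = 0.0258 m): B₂ = 5.63×10⁻⁶ T.
The fields oppose: B = |B₁ − B₂| = 2.98×10⁻⁶ T.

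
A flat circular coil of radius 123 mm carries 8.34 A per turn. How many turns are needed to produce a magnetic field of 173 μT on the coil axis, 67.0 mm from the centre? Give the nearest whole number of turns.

N = 6

For an N-turn coil, B = Nμ₀IR²/[2(R²+z²)^(3/2)]. A single turn gives B₁ = 2.89×10⁻⁵ T with R = 0.123 m, z = 0.067 m.
N = B/B₁ = 1.73×10⁻⁴ / 2.89×10⁻⁵ = 6.00.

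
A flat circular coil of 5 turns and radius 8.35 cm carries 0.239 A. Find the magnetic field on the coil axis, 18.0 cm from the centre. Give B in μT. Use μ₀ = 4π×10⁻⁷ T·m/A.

B ≈ 0.670 μT

For an N-turn flat coil, B = Nμ₀IR²/[2(R²+z²)^(3/2)] with R = 0.0835 m, z = 0.18 m.
B = 5 × 1.34×10⁻⁷ T = 6.70×10⁻⁷ T.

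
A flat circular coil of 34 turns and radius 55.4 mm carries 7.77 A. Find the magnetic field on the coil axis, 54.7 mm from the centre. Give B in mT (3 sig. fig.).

For an N-turn flat coil, B = Nμ₀IR²/[2(R²+z²)^(3/2)] with R = 0.0554 m, z = 0.0547 m.
B = 34 × 3.18×10⁻⁵ T = 1.08×10⁻³ T.

B ≈ 1.08 mT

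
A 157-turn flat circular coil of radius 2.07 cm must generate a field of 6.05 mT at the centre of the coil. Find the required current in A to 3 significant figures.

For an N-turn coil, B = Nμ₀I/(2R) with R = 0.0207 m, so I = 2RB/(Nμ₀) = 2 × 0.0207 × 6.05×10⁻³ / (157 × 4π×10⁻⁷) = 1.27 A.

I ≈ 1.27 A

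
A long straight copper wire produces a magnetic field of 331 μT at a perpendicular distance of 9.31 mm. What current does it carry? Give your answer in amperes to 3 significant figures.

I ≈ 15.4 A

For a long straight wire B = μ₀I/(2πd), so I = 2πdB/μ₀.
I = 2π × 0.00931 × 3.31×10⁻⁴ / (4π×10⁻⁷) = 15.4 A.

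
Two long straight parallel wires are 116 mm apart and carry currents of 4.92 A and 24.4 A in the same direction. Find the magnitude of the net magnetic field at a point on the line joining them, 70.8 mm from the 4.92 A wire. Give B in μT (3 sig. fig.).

B ≈ 94.1 μT

Each long wire gives B = μ₀I/(2πd). Distances are d₁ = 0.0708 m and d₂ = 0.0452 m.
B₁ = 1.39×10⁻⁵ T, B₂ = 1.08×10⁻⁴ T.
Between parallel currents the two contributions point in opposite directions, so they subtract. B = |B₁ − B₂| = |1.39×10⁻⁵ − 1.08×10⁻⁴| = 9.41×10⁻⁵ T.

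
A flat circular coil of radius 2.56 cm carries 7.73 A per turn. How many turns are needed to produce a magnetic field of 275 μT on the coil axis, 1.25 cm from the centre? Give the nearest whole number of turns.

For an N-turn coil, B = Nμ₀IR²/[2(R²+z²)^(3/2)]. A single turn gives B₁ = 1.38×10⁻⁴ T with R = 0.0256 m, z = 0.0125 m.
N = B/B₁ = 2.75×10⁻⁴ / 1.38×10⁻⁴ = 2.00.

N = 2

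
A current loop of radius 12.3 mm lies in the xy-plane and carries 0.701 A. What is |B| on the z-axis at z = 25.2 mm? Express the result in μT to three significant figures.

On the axis of a circular loop, B = μ₀IR² / [2(R²+z²)^(3/2)].
R² + z² = (0.0123)² + (0.0252)² = 0.0007863 m², and (R²+z²)^(3/2) = 2.20×10⁻⁵ m³.
B = (4π×10⁻⁷ × 0.701 × 0.0001513) / (2 × 2.20×10⁻⁵) = 3.02×10⁻⁶ T.

B ≈ 3.02 μT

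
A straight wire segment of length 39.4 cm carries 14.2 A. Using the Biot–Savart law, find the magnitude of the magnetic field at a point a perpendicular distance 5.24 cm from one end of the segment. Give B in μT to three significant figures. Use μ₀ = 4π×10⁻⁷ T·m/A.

B ≈ 26.9 μT

For a finite straight segment, B = (μ₀I/4πd)(sinθ₁ + sinθ₂), where θ₁, θ₂ are the angles from the perpendicular to each end.
The perpendicular foot is at one end, so the two end-offsets along the wire are 0 and L = 0.394 m.
sinθ₁ = 0/√(0²+0.0524²) = 0.0000; sinθ₂ = 0.394/√(0.394²+0.0524²) = 0.9913.
B = (4π×10⁻⁷ × 14.2) / (4π × 0.0524) × (0.0000 + 0.9913) = 2.69×10⁻⁵ T.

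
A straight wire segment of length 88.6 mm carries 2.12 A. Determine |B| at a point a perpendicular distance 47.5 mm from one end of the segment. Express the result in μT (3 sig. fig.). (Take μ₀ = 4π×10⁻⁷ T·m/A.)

For a finite straight segment, B = (μ₀I/4πd)(sinθ₁ + sinθ₂), where θ₁, θ₂ are the angles from the perpendicular to each end.
The perpendicular foot is at one end, so the two end-offsets along the wire are 0 and L = 0.0886 m.
sinθ₁ = 0/√(0²+0.0475²) = 0.0000; sinθ₂ = 0.0886/√(0.0886²+0.0475²) = 0.8813.
B = (4π×10⁻⁷ × 2.12) / (4π × 0.0475) × (0.0000 + 0.8813) = 3.93×10⁻⁶ T.

B ≈ 3.93 μT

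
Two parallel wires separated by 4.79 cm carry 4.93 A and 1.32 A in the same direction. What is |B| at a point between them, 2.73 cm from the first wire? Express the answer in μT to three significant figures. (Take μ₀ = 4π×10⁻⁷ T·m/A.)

Each long wire gives B = μ₀I/(2πd). Distances are d₁ = 0.0273 m and d₂ = 0.0206 m.
B₁ = 3.61×10⁻⁵ T, B₂ = 1.28×10⁻⁵ T.
Between parallel currents the two contributions point in opposite directions, so they subtract. B = |B₁ − B₂| = |3.61×10⁻⁵ − 1.28×10⁻⁵| = 2.33×10⁻⁵ T.

B ≈ 23.3 μT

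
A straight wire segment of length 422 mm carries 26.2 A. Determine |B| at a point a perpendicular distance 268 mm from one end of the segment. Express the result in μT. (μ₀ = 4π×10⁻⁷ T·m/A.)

For a finite straight segment, B = (μ₀I/4πd)(sinθ₁ + sinθ₂), where θ₁, θ₂ are the angles from the perpendicular to each end.
The perpendicular foot is at one end, so the two end-offsets along the wire are 0 and L = 0.422 m.
sinθ₁ = 0/√(0²+0.268²) = 0.0000; sinθ₂ = 0.422/√(0.422²+0.268²) = 0.8442.
B = (4π×10⁻⁷ × 26.2) / (4π × 0.268) × (0.0000 + 0.8442) = 8.25×10⁻⁶ T.

B ≈ 8.25 μT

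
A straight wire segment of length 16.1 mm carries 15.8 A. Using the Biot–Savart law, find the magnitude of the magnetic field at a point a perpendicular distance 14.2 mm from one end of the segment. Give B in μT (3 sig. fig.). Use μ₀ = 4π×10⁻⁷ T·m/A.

B ≈ 83.4 μT

For a finite straight segment, B = (μ₀I/4πd)(sinθ₁ + sinθ₂), where θ₁, θ₂ are the angles from the perpendicular to each end.
The perpendicular foot is at one end, so the two end-offsets along the wire are 0 and L = 0.0161 m.
sinθ₁ = 0/√(0²+0.0142²) = 0.0000; sinθ₂ = 0.0161/√(0.0161²+0.0142²) = 0.7500.
B = (4π×10⁻⁷ × 15.8) / (4π × 0.0142) × (0.0000 + 0.7500) = 8.34×10⁻⁵ T.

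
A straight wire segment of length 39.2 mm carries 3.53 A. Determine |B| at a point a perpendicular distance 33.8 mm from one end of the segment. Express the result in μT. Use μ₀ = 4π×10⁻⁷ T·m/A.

B ≈ 7.91 μT

For a finite straight segment, B = (μ₀I/4πd)(sinθ₁ + sinθ₂), where θ₁, θ₂ are the angles from the perpendicular to each end.
The perpendicular foot is at one end, so the two end-offsets along the wire are 0 and L = 0.0392 m.
sinθ₁ = 0/√(0²+0.0338²) = 0.0000; sinθ₂ = 0.0392/√(0.0392²+0.0338²) = 0.7573.
B = (4π×10⁻⁷ × 3.53) / (4π × 0.0338) × (0.0000 + 0.7573) = 7.91×10⁻⁶ T.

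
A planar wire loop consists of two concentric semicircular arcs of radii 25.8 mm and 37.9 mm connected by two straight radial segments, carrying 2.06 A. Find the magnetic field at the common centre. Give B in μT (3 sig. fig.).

The radial connectors point toward the centre, so dl × r̂ = 0 and they contribute nothing.
Each semicircle gives μ₀I/(4R): inner arc 2.51×10⁻⁵ T, outer arc 1.71×10⁻⁵ T.
The two arcs carry current in opposite angular senses, so their fields oppose: B = |2.51×10⁻⁵ − 1.71×10⁻⁵| = 8.01×10⁻⁶ T.

B ≈ 8.01 μT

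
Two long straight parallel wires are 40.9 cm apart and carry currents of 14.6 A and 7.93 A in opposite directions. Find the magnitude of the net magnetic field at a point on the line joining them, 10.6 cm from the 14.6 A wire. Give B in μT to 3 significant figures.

B ≈ 32.8 μT

Each long wire gives B = μ₀I/(2πd). Distances are d₁ = 0.106 m and d₂ = 0.303 m.
B₁ = 2.75×10⁻⁵ T, B₂ = 5.23×10⁻⁶ T.
Between antiparallel currents both contributions point the same way, so they add. B = B₁ + B₂ = 2.75×10⁻⁵ + 5.23×10⁻⁶ = 3.28×10⁻⁵ T.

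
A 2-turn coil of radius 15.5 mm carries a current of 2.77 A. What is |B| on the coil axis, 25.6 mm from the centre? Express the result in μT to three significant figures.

B ≈ 31.2 μT

For an N-turn flat coil, B = Nμ₀IR²/[2(R²+z²)^(3/2)] with R = 0.0155 m, z = 0.0256 m.
B = 2 × 1.56×10⁻⁵ T = 3.12×10⁻⁵ T.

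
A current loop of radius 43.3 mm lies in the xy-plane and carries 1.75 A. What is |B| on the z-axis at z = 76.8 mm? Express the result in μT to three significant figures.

B ≈ 3.01 μT

On the axis of a circular loop, B = μ₀IR² / [2(R²+z²)^(3/2)].
R² + z² = (0.0433)² + (0.0768)² = 0.007773 m², and (R²+z²)^(3/2) = 6.85×10⁻⁴ m³.
B = (4π×10⁻⁷ × 1.75 × 0.001875) / (2 × 6.85×10⁻⁴) = 3.01×10⁻⁶ T.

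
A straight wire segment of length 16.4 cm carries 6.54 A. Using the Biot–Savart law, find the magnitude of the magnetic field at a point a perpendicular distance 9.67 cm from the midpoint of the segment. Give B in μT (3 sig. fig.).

For a finite straight segment, B = (μ₀I/4πd)(sinθ₁ + sinθ₂), where θ₁, θ₂ are the angles from the perpendicular to each end.
The perpendicular from the point meets the wire at its midpoint, so each end is L/2 = 0.082 m away along the wire.
sinθ₁ = 0.082/√(0.082²+0.0967²) = 0.6468; sinθ₂ = 0.082/√(0.082²+0.0967²) = 0.6468.
B = (4π×10⁻⁷ × 6.54) / (4π × 0.0967) × (0.6468 + 0.6468) = 8.75×10⁻⁶ T.

B ≈ 8.75 μT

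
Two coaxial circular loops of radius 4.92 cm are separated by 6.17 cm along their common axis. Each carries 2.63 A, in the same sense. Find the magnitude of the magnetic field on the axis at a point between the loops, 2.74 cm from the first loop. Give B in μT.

B ≈ 40.9 μT

Each loop contributes B = μ₀IR²/[2(R²+z²)^(3/2)] on the axis, with z measured from that loop.
Loop 1 (z = 0.0274 m): B₁ = 2.24×10⁻⁵ T. Loop 2 (z = 0.0343 m): B₂ = 1.85×10⁻⁵ T.
The fields add: B = B₁ + B₂ = 4.09×10⁻⁵ T.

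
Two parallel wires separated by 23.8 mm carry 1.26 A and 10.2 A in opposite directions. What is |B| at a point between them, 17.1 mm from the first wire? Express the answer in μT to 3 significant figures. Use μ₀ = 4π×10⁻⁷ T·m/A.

Each long wire gives B = μ₀I/(2πd). Distances are d₁ = 0.0171 m and d₂ = 0.0067 m.
B₁ = 1.47×10⁻⁵ T, B₂ = 3.04×10⁻⁴ T.
Between antiparallel currents both contributions point the same way, so they add. B = B₁ + B₂ = 1.47×10⁻⁵ + 3.04×10⁻⁴ = 3.19×10⁻⁴ T.

B ≈ 319 μT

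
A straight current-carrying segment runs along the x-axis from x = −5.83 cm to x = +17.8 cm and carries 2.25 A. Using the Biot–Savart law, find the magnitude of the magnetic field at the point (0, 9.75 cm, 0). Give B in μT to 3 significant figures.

B ≈ 3.21 μT

For a finite straight segment, B = (μ₀I/4πd)(sinθ₁ + sinθ₂), where θ₁, θ₂ are the angles from the perpendicular to each end.
The perpendicular distance is d = 0.0975 m; the end-offsets along the wire are a = 0.0583 m and b = 0.178 m.
sinθ₁ = 0.0583/√(0.0583²+0.0975²) = 0.5132; sinθ₂ = 0.178/√(0.178²+0.0975²) = 0.8770.
B = (4π×10⁻⁷ × 2.25) / (4π × 0.0975) × (0.5132 + 0.8770) = 3.21×10⁻⁶ T.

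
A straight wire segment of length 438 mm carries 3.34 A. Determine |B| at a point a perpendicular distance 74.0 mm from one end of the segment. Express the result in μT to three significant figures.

B ≈ 4.45 μT

For a finite straight segment, B = (μ₀I/4πd)(sinθ₁ + sinθ₂), where θ₁, θ₂ are the angles from the perpendicular to each end.
The perpendicular foot is at one end, so the two end-offsets along the wire are 0 and L = 0.438 m.
sinθ₁ = 0/√(0²+0.074²) = 0.0000; sinθ₂ = 0.438/√(0.438²+0.074²) = 0.9860.
B = (4π×10⁻⁷ × 3.34) / (4π × 0.074) × (0.0000 + 0.9860) = 4.45×10⁻⁶ T.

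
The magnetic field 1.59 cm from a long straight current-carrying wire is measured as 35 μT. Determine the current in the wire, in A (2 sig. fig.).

I ≈ 2.8 A

For a long straight wire B = μ₀I/(2πd), so I = 2πdB/μ₀.
I = 2π × 0.0159 × 3.50×10⁻⁵ / (4π×10⁻⁷) = 2.78 A.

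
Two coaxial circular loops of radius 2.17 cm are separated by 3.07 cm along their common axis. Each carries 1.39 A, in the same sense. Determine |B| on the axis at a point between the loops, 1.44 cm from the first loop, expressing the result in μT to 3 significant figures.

B ≈ 43.9 μT

Each loop contributes B = μ₀IR²/[2(R²+z²)^(3/2)] on the axis, with z measured from that loop.
Loop 1 (z = 0.0144 m): B₁ = 2.33×10⁻⁵ T. Loop 2 (z = 0.0163 m): B₂ = 2.06×10⁻⁵ T.
The fields add: B = B₁ + B₂ = 4.39×10⁻⁵ T.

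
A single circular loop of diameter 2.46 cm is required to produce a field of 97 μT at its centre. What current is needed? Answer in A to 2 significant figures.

I ≈ 1.9 A

At the centre of a circular loop B = μ₀I/(2R), so I = 2RB/μ₀.
With R = 0.0123 m, I = 2 × 0.0123 × 9.70×10⁻⁵ / (4π×10⁻⁷) = 1.90 A.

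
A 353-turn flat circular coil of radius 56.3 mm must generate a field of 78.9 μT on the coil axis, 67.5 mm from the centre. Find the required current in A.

I ≈ 0.0762 A

For an N-turn coil, B = Nμ₀IR²/[2(R²+z²)^(3/2)] with R = 0.0563 m, z = 0.0675 m, so I = 2B(R²+z²)^(3/2)/(Nμ₀R²) = 2 × 7.89×10⁻⁵ × 6.79×10⁻⁴ / (353 × 4π×10⁻⁷ × 0.00317) = 7.62×10⁻² A.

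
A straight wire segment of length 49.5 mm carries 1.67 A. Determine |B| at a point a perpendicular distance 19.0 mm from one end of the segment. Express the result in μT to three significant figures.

B ≈ 8.21 μT

For a finite straight segment, B = (μ₀I/4πd)(sinθ₁ + sinθ₂), where θ₁, θ₂ are the angles from the perpendicular to each end.
The perpendicular foot is at one end, so the two end-offsets along the wire are 0 and L = 0.0495 m.
sinθ₁ = 0/√(0²+0.019²) = 0.0000; sinθ₂ = 0.0495/√(0.0495²+0.019²) = 0.9336.
B = (4π×10⁻⁷ × 1.67) / (4π × 0.019) × (0.0000 + 0.9336) = 8.21×10⁻⁶ T.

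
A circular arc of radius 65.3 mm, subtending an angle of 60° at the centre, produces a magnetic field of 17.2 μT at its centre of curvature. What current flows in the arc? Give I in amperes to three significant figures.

For a circular arc, B = μ₀Iφ/(4πR) with φ in radians; here φ = 1.047 rad.
So I = 4πRB/(μ₀φ) = 4π × 0.0653 × 1.72×10⁻⁵ / (4π×10⁻⁷ × 1.047) = 10.7 A.

I ≈ 10.7 A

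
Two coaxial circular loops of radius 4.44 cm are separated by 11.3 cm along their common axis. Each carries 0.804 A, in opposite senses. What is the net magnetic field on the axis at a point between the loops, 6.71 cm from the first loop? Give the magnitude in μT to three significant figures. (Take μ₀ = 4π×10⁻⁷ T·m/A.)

B ≈ 1.91 μT

Each loop contributes B = μ₀IR²/[2(R²+z²)^(3/2)] on the axis, with z measured from that loop.
Loop 1 (z = 0.0671 m): B₁ = 1.91×10⁻⁶ T. Loop 2 (z = 0.0459 m): B₂ = 3.82×10⁻⁶ T.
The fields oppose: B = |B₁ − B₂| = 1.91×10⁻⁶ T.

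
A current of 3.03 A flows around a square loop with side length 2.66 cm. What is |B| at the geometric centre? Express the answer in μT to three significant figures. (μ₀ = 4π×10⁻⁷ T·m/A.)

B ≈ 129 μT

Each side is a finite straight segment at perpendicular distance d = a/(2 tan(π/4)) = 0.0133 m from the centre, with end-angles ±π/4.
One side contributes B₁ = (μ₀I/4πd)·2 sin(π/4) = 3.22×10⁻⁵ T.
All 4 sides add in the same direction: B = 4 × 3.22×10⁻⁵ = 1.29×10⁻⁴ T.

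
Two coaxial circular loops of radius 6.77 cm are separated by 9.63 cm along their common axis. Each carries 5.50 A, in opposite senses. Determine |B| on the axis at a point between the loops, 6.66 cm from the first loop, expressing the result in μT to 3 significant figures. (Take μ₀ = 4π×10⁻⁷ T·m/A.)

Each loop contributes B = μ₀IR²/[2(R²+z²)^(3/2)] on the axis, with z measured from that loop.
Loop 1 (z = 0.0666 m): B₁ = 1.85×10⁻⁵ T. Loop 2 (z = 0.0297 m): B₂ = 3.92×10⁻⁵ T.
The fields oppose: B = |B₁ − B₂| = 2.07×10⁻⁵ T.

B ≈ 20.7 μT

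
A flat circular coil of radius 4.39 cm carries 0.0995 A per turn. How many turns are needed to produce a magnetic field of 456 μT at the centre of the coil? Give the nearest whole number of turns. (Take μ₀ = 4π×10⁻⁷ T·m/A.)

For an N-turn coil, B = Nμ₀I/(2R). A single turn gives B₁ = 1.42×10⁻⁶ T with R = 0.0439 m.
N = B/B₁ = 4.56×10⁻⁴ / 1.42×10⁻⁶ = 320.20.

N = 320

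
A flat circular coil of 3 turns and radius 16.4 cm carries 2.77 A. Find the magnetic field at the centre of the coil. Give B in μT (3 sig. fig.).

B ≈ 31.8 μT

For an N-turn flat coil, B = Nμ₀I/(2R) with R = 0.164 m.
B = 3 × 1.06×10⁻⁵ T = 3.18×10⁻⁵ T.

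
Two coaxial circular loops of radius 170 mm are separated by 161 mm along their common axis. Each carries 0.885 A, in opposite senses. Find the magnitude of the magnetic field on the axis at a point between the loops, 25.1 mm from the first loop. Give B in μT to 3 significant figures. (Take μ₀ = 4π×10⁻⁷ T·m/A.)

Each loop contributes B = μ₀IR²/[2(R²+z²)^(3/2)] on the axis, with z measured from that loop.
Loop 1 (z = 0.0251 m): B₁ = 3.17×10⁻⁶ T. Loop 2 (z = 0.1359 m): B₂ = 1.56×10⁻⁶ T.
The fields oppose: B = |B₁ − B₂| = 1.61×10⁻⁶ T.

B ≈ 1.61 μT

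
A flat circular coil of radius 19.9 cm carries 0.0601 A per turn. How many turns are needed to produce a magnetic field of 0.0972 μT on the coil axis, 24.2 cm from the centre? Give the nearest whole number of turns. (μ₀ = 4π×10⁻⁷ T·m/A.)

For an N-turn coil, B = Nμ₀IR²/[2(R²+z²)^(3/2)]. A single turn gives B₁ = 4.86×10⁻⁸ T with R = 0.199 m, z = 0.242 m.
N = B/B₁ = 9.72×10⁻⁸ / 4.86×10⁻⁸ = 2.00.

N = 2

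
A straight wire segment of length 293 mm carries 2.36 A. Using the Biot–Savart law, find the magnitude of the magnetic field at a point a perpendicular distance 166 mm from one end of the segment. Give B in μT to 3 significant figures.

For a finite straight segment, B = (μ₀I/4πd)(sinθ₁ + sinθ₂), where θ₁, θ₂ are the angles from the perpendicular to each end.
The perpendicular foot is at one end, so the two end-offsets along the wire are 0 and L = 0.293 m.
sinθ₁ = 0/√(0²+0.166²) = 0.0000; sinθ₂ = 0.293/√(0.293²+0.166²) = 0.8701.
B = (4π×10⁻⁷ × 2.36) / (4π × 0.166) × (0.0000 + 0.8701) = 1.24×10⁻⁶ T.

B ≈ 1.24 μT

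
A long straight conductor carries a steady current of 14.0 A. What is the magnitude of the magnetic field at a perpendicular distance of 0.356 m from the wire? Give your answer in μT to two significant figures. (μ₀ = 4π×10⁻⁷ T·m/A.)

B ≈ 7.9 μT

For an infinitely long straight wire, B = μ₀I/(2πd).
B = (4π×10⁻⁷ × 14.0) / (2π × 0.356) = 7.87×10⁻⁶ T.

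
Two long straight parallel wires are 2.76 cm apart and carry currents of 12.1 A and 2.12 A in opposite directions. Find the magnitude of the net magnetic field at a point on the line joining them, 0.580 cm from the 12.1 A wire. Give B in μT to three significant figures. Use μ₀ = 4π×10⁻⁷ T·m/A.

Each long wire gives B = μ₀I/(2πd). Distances are d₁ = 0.0058 m and d₂ = 0.0218 m.
B₁ = 4.17×10⁻⁴ T, B₂ = 1.94×10⁻⁵ T.
Between antiparallel currents both contributions point the same way, so they add. B = B₁ + B₂ = 4.17×10⁻⁴ + 1.94×10⁻⁵ = 4.37×10⁻⁴ T.

B ≈ 437 μT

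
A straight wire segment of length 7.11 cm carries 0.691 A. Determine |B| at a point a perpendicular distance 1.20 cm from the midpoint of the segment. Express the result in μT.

For a finite straight segment, B = (μ₀I/4πd)(sinθ₁ + sinθ₂), where θ₁, θ₂ are the angles from the perpendicular to each end.
The perpendicular from the point meets the wire at its midpoint, so each end is L/2 = 0.03555 m away along the wire.
sinθ₁ = 0.03555/√(0.03555²+0.012²) = 0.9475; sinθ₂ = 0.03555/√(0.03555²+0.012²) = 0.9475.
B = (4π×10⁻⁷ × 0.691) / (4π × 0.012) × (0.9475 + 0.9475) = 1.09×10⁻⁵ T.

B ≈ 10.9 μT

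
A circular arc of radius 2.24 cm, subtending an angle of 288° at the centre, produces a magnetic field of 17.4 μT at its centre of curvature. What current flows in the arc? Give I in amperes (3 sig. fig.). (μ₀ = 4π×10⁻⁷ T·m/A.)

For a circular arc, B = μ₀Iφ/(4πR) with φ in radians; here φ = 5.027 rad.
So I = 4πRB/(μ₀φ) = 4π × 0.0224 × 1.74×10⁻⁵ / (4π×10⁻⁷ × 5.027) = 0.775 A.

I ≈ 0.775 A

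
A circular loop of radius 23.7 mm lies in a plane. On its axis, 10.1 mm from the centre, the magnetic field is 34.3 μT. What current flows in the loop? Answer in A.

I ≈ 1.66 A

On the axis of a loop, B = μ₀IR²/[2(R²+z²)^(3/2)], so I = 2B(R²+z²)^(3/2)/(μ₀R²).
R² + z² = 0.0005617 + 0.000102 = 0.0006637 m²; raised to 3/2 gives 1.71×10⁻⁵ m³.
I = 2 × 3.43×10⁻⁵ × 1.71×10⁻⁵ / (1.26×10⁻⁶ × 0.0005617) = 1.66 A.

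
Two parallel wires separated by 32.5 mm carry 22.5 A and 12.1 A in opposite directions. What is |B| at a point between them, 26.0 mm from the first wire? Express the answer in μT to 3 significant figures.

Each long wire gives B = μ₀I/(2πd). Distances are d₁ = 0.026 m and d₂ = 0.0065 m.
B₁ = 1.73×10⁻⁴ T, B₂ = 3.72×10⁻⁴ T.
Between antiparallel currents both contributions point the same way, so they add. B = B₁ + B₂ = 1.73×10⁻⁴ + 3.72×10⁻⁴ = 5.45×10⁻⁴ T.

B ≈ 545 μT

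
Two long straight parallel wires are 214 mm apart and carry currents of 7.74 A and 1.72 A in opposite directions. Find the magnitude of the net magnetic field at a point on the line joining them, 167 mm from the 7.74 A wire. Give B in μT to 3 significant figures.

Each long wire gives B = μ₀I/(2πd). Distances are d₁ = 0.167 m and d₂ = 0.047 m.
B₁ = 9.27×10⁻⁶ T, B₂ = 7.32×10⁻⁶ T.
Between antiparallel currents both contributions point the same way, so they add. B = B₁ + B₂ = 9.27×10⁻⁶ + 7.32×10⁻⁶ = 1.66×10⁻⁵ T.

B ≈ 16.6 μT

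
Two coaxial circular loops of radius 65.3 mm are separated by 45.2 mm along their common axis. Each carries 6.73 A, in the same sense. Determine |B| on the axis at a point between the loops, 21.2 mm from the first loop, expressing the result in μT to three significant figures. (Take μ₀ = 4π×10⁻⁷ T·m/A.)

Each loop contributes B = μ₀IR²/[2(R²+z²)^(3/2)] on the axis, with z measured from that loop.
Loop 1 (z = 0.0212 m): B₁ = 5.57×10⁻⁵ T. Loop 2 (z = 0.024 m): B₂ = 5.35×10⁻⁵ T.
The fields add: B = B₁ + B₂ = 1.09×10⁻⁴ T.

B ≈ 109 μT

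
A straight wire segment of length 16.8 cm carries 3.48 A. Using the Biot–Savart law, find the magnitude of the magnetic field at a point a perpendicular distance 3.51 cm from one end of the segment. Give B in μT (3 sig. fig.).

B ≈ 9.70 μT

For a finite straight segment, B = (μ₀I/4πd)(sinθ₁ + sinθ₂), where θ₁, θ₂ are the angles from the perpendicular to each end.
The perpendicular foot is at one end, so the two end-offsets along the wire are 0 and L = 0.168 m.
sinθ₁ = 0/√(0²+0.0351²) = 0.0000; sinθ₂ = 0.168/√(0.168²+0.0351²) = 0.9789.
B = (4π×10⁻⁷ × 3.48) / (4π × 0.0351) × (0.0000 + 0.9789) = 9.70×10⁻⁶ T.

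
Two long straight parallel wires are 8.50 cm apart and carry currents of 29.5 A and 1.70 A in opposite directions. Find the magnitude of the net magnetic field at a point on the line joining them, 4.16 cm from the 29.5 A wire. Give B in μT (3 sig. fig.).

Each long wire gives B = μ₀I/(2πd). Distances are d₁ = 0.0416 m and d₂ = 0.0434 m.
B₁ = 1.42×10⁻⁴ T, B₂ = 7.83×10⁻⁶ T.
Between antiparallel currents both contributions point the same way, so they add. B = B₁ + B₂ = 1.42×10⁻⁴ + 7.83×10⁻⁶ = 1.50×10⁻⁴ T.

B ≈ 150 μT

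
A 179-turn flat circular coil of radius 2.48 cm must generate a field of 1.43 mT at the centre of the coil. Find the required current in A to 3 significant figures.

I ≈ 0.315 A

For an N-turn coil, B = Nμ₀I/(2R) with R = 0.0248 m, so I = 2RB/(Nμ₀) = 2 × 0.0248 × 1.43×10⁻³ / (179 × 4π×10⁻⁷) = 0.315 A.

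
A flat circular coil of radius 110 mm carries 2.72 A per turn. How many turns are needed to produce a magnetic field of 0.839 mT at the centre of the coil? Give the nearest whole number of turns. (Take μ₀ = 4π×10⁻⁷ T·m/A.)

N = 54

For an N-turn coil, B = Nμ₀I/(2R). A single turn gives B₁ = 1.55×10⁻⁵ T with R = 0.11 m.
N = B/B₁ = 8.39×10⁻⁴ / 1.55×10⁻⁵ = 54.00.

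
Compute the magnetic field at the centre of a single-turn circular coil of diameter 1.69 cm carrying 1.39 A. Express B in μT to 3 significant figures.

B ≈ 103 μT

At the centre of a circular loop the Biot–Savart law gives B = μ₀I/(2R) (so R = 0.00845 m).
B = (4π×10⁻⁷ × 1.39) / (2 × 0.00845) = 1.03×10⁻⁴ T.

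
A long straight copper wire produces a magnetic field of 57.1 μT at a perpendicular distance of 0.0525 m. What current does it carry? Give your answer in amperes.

For a long straight wire B = μ₀I/(2πd), so I = 2πdB/μ₀.
I = 2π × 0.0525 × 5.71×10⁻⁵ / (4π×10⁻⁷) = 15.0 A.

I ≈ 15.0 A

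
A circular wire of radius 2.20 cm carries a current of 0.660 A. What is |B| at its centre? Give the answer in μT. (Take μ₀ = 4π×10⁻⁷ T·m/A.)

At the centre of a circular loop the Biot–Savart law gives B = μ₀I/(2R).
B = (4π×10⁻⁷ × 0.660) / (2 × 0.022) = 1.88×10⁻⁵ T.

B ≈ 18.8 μT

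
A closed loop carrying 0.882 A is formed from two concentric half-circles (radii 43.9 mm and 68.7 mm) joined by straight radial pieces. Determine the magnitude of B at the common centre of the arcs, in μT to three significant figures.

B ≈ 2.28 μT

The radial connectors point toward the centre, so dl × r̂ = 0 and they contribute nothing.
Each semicircle gives μ₀I/(4R): inner arc 6.31×10⁻⁶ T, outer arc 4.03×10⁻⁶ T.
The two arcs carry current in opposite angular senses, so their fields oppose: B = |6.31×10⁻⁶ − 4.03×10⁻⁶| = 2.28×10⁻⁶ T.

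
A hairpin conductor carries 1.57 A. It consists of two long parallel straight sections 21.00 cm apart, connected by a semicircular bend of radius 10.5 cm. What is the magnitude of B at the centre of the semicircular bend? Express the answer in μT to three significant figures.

B ≈ 7.69 μT

The semicircular arc contributes B_arc = μ₀I·π/(4πR) = μ₀I/(4R) = 4.70×10⁻⁶ T.
Each semi-infinite lead is at perpendicular distance R = 0.105 m from the centre, with the perpendicular foot at its near end, so it contributes μ₀I/(4πR); both point the same way, together 2.99×10⁻⁶ T.
Arc and leads all point the same direction: B = 4.70×10⁻⁶ + 2.99×10⁻⁶ = 7.69×10⁻⁶ T.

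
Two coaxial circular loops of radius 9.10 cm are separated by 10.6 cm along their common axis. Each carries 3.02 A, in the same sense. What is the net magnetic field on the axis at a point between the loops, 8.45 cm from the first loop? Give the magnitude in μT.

B ≈ 27.4 μT

Each loop contributes B = μ₀IR²/[2(R²+z²)^(3/2)] on the axis, with z measured from that loop.
Loop 1 (z = 0.0845 m): B₁ = 8.21×10⁻⁶ T. Loop 2 (z = 0.0215 m): B₂ = 1.92×10⁻⁵ T.
The fields add: B = B₁ + B₂ = 2.74×10⁻⁵ T.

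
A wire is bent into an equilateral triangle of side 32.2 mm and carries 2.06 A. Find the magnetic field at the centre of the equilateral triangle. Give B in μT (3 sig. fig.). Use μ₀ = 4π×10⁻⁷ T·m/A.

Each side is a finite straight segment at perpendicular distance d = a/(2 tan(π/3)) = 0.009295 m from the centre, with end-angles ±π/3.
One side contributes B₁ = (μ₀I/4πd)·2 sin(π/3) = 3.84×10⁻⁵ T.
All 3 sides add in the same direction: B = 3 × 3.84×10⁻⁵ = 1.15×10⁻⁴ T.

B ≈ 115 μT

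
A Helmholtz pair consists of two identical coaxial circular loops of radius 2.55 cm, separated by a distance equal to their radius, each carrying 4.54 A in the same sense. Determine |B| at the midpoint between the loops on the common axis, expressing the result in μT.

B ≈ 160 μT

Each loop contributes B = μ₀IR²/[2(R²+z²)^(3/2)] on the axis, with z measured from that loop.
Loop 1 (z = 0.01275 m): B₁ = 8.00×10⁻⁵ T. Loop 2 (z = 0.01275 m): B₂ = 8.00×10⁻⁵ T.
The fields add: B = B₁ + B₂ = 1.60×10⁻⁴ T.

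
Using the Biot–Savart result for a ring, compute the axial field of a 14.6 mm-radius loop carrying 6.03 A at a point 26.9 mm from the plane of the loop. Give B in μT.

B ≈ 28.2 μT

On the axis of a circular loop, B = μ₀IR² / [2(R²+z²)^(3/2)].
R² + z² = (0.0146)² + (0.0269)² = 0.0009368 m², and (R²+z²)^(3/2) = 2.87×10⁻⁵ m³.
B = (4π×10⁻⁷ × 6.03 × 0.0002132) / (2 × 2.87×10⁻⁵) = 2.82×10⁻⁵ T.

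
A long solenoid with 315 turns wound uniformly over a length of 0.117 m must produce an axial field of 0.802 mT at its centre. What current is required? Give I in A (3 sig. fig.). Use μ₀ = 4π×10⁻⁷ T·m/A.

I ≈ 0.237 A

Inside a long solenoid B = μ₀nI with n = 2692 m⁻¹, so I = B/(μ₀n).
I = 8.02×10⁻⁴ / (4π×10⁻⁷ × 2692) = 0.237 A.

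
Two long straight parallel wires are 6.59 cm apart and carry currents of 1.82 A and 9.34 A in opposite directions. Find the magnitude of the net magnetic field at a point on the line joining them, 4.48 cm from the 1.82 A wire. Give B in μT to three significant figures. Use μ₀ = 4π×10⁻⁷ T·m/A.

B ≈ 96.7 μT

Each long wire gives B = μ₀I/(2πd). Distances are d₁ = 0.0448 m and d₂ = 0.0211 m.
B₁ = 8.12×10⁻⁶ T, B₂ = 8.85×10⁻⁵ T.
Between antiparallel currents both contributions point the same way, so they add. B = B₁ + B₂ = 8.12×10⁻⁶ + 8.85×10⁻⁵ = 9.67×10⁻⁵ T.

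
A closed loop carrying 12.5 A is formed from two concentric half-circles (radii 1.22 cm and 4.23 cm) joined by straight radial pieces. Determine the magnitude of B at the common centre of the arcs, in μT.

B ≈ 229 μT

The radial connectors point toward the centre, so dl × r̂ = 0 and they contribute nothing.
Each semicircle gives μ₀I/(4R): inner arc 3.22×10⁻⁴ T, outer arc 9.28×10⁻⁵ T.
The two arcs carry current in opposite angular senses, so their fields oppose: B = |3.22×10⁻⁴ − 9.28×10⁻⁵| = 2.29×10⁻⁴ T.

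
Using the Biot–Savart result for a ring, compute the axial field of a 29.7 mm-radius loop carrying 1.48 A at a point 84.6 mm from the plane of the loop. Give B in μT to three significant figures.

B ≈ 1.14 μT

On the axis of a circular loop, B = μ₀IR² / [2(R²+z²)^(3/2)].
R² + z² = (0.0297)² + (0.0846)² = 0.008039 m², and (R²+z²)^(3/2) = 7.21×10⁻⁴ m³.
B = (4π×10⁻⁷ × 1.48 × 0.0008821) / (2 × 7.21×10⁻⁴) = 1.14×10⁻⁶ T.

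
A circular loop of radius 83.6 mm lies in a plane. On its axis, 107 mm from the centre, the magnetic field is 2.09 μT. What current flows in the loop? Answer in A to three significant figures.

On the axis of a loop, B = μ₀IR²/[2(R²+z²)^(3/2)], so I = 2B(R²+z²)^(3/2)/(μ₀R²).
R² + z² = 0.006989 + 0.01145 = 0.01844 m²; raised to 3/2 gives 2.50×10⁻³ m³.
I = 2 × 2.09×10⁻⁶ × 2.50×10⁻³ / (1.26×10⁻⁶ × 0.006989) = 1.19 A.

I ≈ 1.19 A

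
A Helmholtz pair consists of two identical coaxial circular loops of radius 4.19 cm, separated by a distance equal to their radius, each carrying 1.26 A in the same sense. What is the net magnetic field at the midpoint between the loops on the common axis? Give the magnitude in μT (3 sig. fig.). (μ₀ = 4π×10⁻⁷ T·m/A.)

Each loop contributes B = μ₀IR²/[2(R²+z²)^(3/2)] on the axis, with z measured from that loop.
Loop 1 (z = 0.02095 m): B₁ = 1.35×10⁻⁵ T. Loop 2 (z = 0.02095 m): B₂ = 1.35×10⁻⁵ T.
The fields add: B = B₁ + B₂ = 2.70×10⁻⁵ T.

B ≈ 27.0 μT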